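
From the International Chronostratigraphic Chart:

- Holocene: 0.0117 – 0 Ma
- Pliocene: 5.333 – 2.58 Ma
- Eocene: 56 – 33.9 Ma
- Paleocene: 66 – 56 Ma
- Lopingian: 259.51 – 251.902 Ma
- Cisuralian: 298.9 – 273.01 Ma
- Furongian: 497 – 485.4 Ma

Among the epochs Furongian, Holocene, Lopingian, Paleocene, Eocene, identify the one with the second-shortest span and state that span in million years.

Start − end for each: Furongian 497 − 485.4 = 11.6; Holocene 0.0117 − 0 = 0.0117; Lopingian 259.51 − 251.902 = 7.608; Paleocene 66 − 56 = 10; Eocene 56 − 33.9 = 22.1.
Ranking these from shortest: Holocene < Lopingian < Paleocene < Furongian < Eocene.
Position 2 in that ranking is Lopingian, which lasted 7.608 Myr.

Lopingian, 7.608 million years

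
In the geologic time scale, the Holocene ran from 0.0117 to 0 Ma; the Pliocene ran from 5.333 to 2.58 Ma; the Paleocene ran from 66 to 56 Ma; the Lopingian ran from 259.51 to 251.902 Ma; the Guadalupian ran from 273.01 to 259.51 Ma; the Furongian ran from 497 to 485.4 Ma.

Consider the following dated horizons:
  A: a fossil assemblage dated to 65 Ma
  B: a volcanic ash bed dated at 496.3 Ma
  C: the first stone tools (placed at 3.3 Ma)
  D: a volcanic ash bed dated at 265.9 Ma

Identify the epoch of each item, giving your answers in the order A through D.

A: 65 Ma lies in 66–56 Ma, so Paleocene.
B: 496.3 Ma lies in 497–485.4 Ma, so Furongian.
C: 3.3 Ma lies in 5.333–2.58 Ma, so Pliocene.
D: 265.9 Ma lies in 273.01–259.51 Ma, so Guadalupian.

A — Paleocene; B — Furongian; C — Pliocene; D — Guadalupian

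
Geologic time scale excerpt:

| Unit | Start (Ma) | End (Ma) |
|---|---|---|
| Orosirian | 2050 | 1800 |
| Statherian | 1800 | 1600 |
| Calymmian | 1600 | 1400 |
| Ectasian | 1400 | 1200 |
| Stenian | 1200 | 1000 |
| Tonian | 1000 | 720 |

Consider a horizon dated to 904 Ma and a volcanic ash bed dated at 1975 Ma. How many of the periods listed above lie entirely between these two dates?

The older date is 1975 Ma and the younger is 904 Ma.
Periods with start < 1975 and end > 904 Ma: Statherian (1800–1600), Calymmian (1600–1400), Ectasian (1400–1200), Stenian (1200–1000).
That is 4 complete periods.

4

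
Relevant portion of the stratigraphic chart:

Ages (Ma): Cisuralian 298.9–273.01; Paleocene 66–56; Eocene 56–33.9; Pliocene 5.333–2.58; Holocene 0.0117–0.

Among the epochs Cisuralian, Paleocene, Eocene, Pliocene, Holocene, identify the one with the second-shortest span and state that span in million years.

Pliocene, 2.753 million years

Durations: Cisuralian 25.89; Paleocene 10; Eocene 22.1; Pliocene 2.753; Holocene 0.0117 Myr.
Sorted shortest-first: Holocene (0.0117), Pliocene (2.753), Paleocene (10), Eocene (22.1), Cisuralian (25.89).
The second shortest is Pliocene at 2.753 Myr.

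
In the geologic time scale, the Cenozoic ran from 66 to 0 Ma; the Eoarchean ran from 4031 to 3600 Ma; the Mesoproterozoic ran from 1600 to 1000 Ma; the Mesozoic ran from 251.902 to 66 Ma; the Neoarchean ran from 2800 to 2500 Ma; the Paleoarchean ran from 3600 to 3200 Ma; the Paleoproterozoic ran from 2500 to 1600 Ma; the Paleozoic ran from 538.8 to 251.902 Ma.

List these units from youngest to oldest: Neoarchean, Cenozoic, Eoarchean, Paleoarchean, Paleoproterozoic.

Sorting by start age (ascending Ma, since larger Ma = older): Cenozoic start 66, Paleoproterozoic start 2500, Neoarchean start 2800, Paleoarchean start 3600, Eoarchean start 4031.

Cenozoic → Paleoproterozoic → Neoarchean → Paleoarchean → Eoarchean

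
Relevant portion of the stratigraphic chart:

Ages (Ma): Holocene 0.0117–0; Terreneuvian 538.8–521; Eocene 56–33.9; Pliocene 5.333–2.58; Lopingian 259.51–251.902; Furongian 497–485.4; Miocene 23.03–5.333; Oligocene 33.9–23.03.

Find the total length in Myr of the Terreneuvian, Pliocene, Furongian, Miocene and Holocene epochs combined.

49.8617 million years

Duration is start − end for each: (538.8 − 521) + (5.333 − 2.58) + (497 − 485.4) + (23.03 − 5.333) + (0.0117 − 0).
That is 17.8 + 2.753 + 11.6 + 17.697 + 0.0117, which totals 49.8617 million years.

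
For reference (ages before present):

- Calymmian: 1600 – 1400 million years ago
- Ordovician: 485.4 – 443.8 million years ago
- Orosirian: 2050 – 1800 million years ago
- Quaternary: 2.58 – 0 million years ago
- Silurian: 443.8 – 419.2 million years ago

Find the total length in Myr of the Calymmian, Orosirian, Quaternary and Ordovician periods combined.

Duration is start − end for each: (1600 − 1400) + (2050 − 1800) + (2.58 − 0) + (485.4 − 443.8).
That is 200 + 250 + 2.58 + 41.6, which totals 494.18 million years.

494.18 million years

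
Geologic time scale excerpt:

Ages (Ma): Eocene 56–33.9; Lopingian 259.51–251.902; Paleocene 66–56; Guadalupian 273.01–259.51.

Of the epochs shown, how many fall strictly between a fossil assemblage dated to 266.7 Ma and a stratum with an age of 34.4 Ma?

2

The older date is 266.7 Ma and the younger is 34.4 Ma.
Epochs with start < 266.7 and end > 34.4 Ma: Lopingian (259.51–251.902), Paleocene (66–56).
That is 2 complete epochs.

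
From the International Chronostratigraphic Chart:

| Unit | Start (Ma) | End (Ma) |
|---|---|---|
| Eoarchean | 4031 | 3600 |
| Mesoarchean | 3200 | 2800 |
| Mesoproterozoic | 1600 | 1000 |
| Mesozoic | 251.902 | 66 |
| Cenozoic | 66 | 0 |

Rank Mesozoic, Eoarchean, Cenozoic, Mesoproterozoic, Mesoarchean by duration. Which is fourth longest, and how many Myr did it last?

Start − end for each: Mesozoic 251.902 − 66 = 185.902; Eoarchean 4031 − 3600 = 431; Cenozoic 66 − 0 = 66; Mesoproterozoic 1600 − 1000 = 600; Mesoarchean 3200 − 2800 = 400.
Ranking these from longest: Mesoproterozoic > Eoarchean > Mesoarchean > Mesozoic > Cenozoic.
Position 4 in that ranking is Mesozoic, which lasted 185.902 Myr.

Mesozoic, 185.902 million years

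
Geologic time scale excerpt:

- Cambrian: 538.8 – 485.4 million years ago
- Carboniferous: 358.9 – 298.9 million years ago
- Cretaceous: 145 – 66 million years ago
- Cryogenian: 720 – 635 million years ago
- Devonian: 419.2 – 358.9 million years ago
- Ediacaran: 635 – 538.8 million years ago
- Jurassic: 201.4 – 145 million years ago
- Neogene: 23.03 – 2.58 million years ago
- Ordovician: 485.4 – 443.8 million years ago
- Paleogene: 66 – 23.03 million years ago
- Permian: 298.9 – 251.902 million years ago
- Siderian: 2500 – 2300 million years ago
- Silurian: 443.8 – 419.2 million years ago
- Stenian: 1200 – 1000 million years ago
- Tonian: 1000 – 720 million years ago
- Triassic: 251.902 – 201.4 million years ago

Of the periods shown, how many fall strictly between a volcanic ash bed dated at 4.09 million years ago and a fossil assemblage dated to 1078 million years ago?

1078 Ma sits inside the Stenian (1200–1000) and 4.09 Ma inside the Neogene (23.03–2.58); neither of those is wholly between the two dates.
The listed periods lying completely between them are Tonian, Cryogenian, Ediacaran, Cambrian, Ordovician, Silurian, Devonian, Carboniferous, Permian, Triassic, Jurassic, Cretaceous, Paleogene — 13 in all.

13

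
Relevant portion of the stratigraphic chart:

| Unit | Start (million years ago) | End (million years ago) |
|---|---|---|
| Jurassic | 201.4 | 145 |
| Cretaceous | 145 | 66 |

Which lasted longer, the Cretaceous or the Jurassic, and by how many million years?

Cretaceous, by 22.6 million years

Cretaceous: 145 − 66 = 79 Myr.
Jurassic: 201.4 − 145 = 56.4 Myr.
Difference: 79 − 56.4 = 22.6 Myr, so the Cretaceous was longer.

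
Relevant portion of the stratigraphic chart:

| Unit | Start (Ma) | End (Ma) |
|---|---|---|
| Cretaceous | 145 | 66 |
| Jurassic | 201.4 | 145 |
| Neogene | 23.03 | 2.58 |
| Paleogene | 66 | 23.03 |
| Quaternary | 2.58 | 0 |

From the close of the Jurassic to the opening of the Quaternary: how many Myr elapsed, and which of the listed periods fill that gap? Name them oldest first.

142.42 million years; Cretaceous, Paleogene, Neogene

End of Jurassic = 145 Ma; start of Quaternary = 2.58 Ma.
Gap = 145 − 2.58 = 142.42 Myr.
Periods wholly inside 145–2.58 Ma: Cretaceous (145–66), Paleogene (66–23.03), Neogene (23.03–2.58).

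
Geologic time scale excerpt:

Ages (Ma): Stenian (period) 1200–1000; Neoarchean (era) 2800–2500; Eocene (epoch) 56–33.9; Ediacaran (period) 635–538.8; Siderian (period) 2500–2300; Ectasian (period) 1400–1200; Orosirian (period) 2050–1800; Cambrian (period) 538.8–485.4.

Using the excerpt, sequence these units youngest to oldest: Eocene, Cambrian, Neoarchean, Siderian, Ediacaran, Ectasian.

Eocene → Cambrian → Ediacaran → Ectasian → Siderian → Neoarchean

The oldest of these is Neoarchean (starts 2800 Ma) and the youngest is Eocene (ends 33.9 Ma).
In between, by decreasing start age: Siderian (2500), Ectasian (1400), Ediacaran (635), Cambrian (538.8).
Listing youngest first means reversing that sequence.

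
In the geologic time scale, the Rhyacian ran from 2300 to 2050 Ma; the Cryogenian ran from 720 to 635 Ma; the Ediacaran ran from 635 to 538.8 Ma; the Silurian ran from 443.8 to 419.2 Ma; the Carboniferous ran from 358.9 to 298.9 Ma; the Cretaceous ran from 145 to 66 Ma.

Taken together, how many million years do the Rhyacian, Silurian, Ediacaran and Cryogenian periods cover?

455.8 million years

Duration is start − end for each: (2300 − 2050) + (443.8 − 419.2) + (635 − 538.8) + (720 − 635).
That is 250 + 24.6 + 96.2 + 85, which totals 455.8 million years.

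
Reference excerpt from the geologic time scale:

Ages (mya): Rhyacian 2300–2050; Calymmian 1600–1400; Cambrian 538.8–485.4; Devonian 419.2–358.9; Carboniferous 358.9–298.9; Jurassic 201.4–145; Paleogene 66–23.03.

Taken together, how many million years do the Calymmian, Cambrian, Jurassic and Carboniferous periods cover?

Duration is start − end for each: (1600 − 1400) + (538.8 − 485.4) + (201.4 − 145) + (358.9 − 298.9).
That is 200 + 53.4 + 56.4 + 60, which totals 369.8 million years.

369.8 million years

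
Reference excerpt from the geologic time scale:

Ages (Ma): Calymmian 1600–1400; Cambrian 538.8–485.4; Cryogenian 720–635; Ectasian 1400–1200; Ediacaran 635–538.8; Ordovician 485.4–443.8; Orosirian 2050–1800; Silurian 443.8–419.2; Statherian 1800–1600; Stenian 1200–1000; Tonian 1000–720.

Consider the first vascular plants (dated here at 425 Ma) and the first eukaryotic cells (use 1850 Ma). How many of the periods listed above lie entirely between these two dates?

9

1850 Ma sits inside the Orosirian (2050–1800) and 425 Ma inside the Silurian (443.8–419.2); neither of those is wholly between the two dates.
The listed periods lying completely between them are Statherian, Calymmian, Ectasian, Stenian, Tonian, Cryogenian, Ediacaran, Cambrian, Ordovician — 9 in all.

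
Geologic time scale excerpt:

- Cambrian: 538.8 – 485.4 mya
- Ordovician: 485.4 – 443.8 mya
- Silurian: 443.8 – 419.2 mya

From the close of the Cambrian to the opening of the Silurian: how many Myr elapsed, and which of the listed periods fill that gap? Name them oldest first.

41.6 million years; Ordovician

End of Cambrian = 485.4 Ma; start of Silurian = 443.8 Ma.
Gap = 485.4 − 443.8 = 41.6 Myr.
Periods wholly inside 485.4–443.8 Ma: Ordovician (485.4–443.8).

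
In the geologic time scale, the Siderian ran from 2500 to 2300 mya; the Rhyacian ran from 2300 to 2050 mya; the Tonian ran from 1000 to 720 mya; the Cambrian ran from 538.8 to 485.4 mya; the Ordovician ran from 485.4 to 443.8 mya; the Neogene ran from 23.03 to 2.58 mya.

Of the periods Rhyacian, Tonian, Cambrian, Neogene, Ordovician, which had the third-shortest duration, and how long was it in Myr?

Durations: Rhyacian 250; Tonian 280; Cambrian 53.4; Neogene 20.45; Ordovician 41.6 Myr.
Sorted shortest-first: Neogene (20.45), Ordovician (41.6), Cambrian (53.4), Rhyacian (250), Tonian (280).
The third shortest is Cambrian at 53.4 Myr.

Cambrian, 53.4 million years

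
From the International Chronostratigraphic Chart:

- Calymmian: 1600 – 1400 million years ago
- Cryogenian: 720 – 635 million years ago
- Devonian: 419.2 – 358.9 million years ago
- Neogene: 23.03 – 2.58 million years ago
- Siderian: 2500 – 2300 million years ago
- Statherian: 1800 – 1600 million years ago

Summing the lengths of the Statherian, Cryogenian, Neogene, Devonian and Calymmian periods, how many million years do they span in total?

565.75 million years

Each duration: Statherian = 200; Cryogenian = 85; Neogene = 20.45; Devonian = 60.3; Calymmian = 200.
Sum: 200 + 85 + 20.45 + 60.3 + 200 = 565.75 Myr.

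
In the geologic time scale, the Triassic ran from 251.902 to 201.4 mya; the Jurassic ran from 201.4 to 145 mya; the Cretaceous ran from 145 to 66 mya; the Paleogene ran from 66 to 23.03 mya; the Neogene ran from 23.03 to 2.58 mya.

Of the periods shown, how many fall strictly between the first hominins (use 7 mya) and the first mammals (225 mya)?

3

225 Ma sits inside the Triassic (251.902–201.4) and 7 Ma inside the Neogene (23.03–2.58); neither of those is wholly between the two dates.
The listed periods lying completely between them are Jurassic, Cretaceous, Paleogene — 3 in all.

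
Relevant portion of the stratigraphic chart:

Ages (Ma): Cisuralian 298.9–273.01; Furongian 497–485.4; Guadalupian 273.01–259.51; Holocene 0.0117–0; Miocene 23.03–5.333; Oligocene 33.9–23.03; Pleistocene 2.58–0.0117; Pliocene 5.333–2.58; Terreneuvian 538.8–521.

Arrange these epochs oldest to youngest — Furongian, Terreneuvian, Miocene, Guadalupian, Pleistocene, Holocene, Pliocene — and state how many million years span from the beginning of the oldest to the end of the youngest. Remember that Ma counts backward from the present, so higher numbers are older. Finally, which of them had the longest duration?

Terreneuvian, Furongian, Guadalupian, Miocene, Pliocene, Pleistocene, Holocene; total span 538.8 Myr; longest is Terreneuvian

Start ages (Ma): Terreneuvian 538.8, Furongian 497, Guadalupian 273.01, Miocene 23.03, Pliocene 5.333, Pleistocene 2.58, Holocene 0.0117.
Ordered oldest to youngest: Terreneuvian, Furongian, Guadalupian, Miocene, Pliocene, Pleistocene, Holocene.
Span = 538.8 − 0 = 538.8 Myr.
Durations: Pliocene 2.753, Pleistocene 2.5683, Terreneuvian 17.8, Furongian 11.6, Miocene 17.697, Holocene 0.0117, Guadalupian 13.5 → longest is Terreneuvian (17.8 Myr).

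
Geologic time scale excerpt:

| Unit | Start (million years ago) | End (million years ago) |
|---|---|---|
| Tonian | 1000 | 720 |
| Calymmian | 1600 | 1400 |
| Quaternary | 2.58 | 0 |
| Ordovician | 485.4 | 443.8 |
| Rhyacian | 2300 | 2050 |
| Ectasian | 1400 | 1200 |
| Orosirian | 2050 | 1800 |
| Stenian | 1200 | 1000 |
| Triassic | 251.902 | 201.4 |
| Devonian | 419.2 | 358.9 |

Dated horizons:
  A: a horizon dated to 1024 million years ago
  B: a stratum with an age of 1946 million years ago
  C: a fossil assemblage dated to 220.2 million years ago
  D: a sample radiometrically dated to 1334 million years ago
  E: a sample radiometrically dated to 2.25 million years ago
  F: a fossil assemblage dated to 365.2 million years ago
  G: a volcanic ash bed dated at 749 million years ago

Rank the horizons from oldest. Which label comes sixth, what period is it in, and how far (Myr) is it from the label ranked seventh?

C, in the Triassic; 217.95 million years to E

Larger Ma means older, so oldest first: B 1946 > D 1334 > A 1024 > G 749 > F 365.2 > C 220.2 > E 2.25.
Counting 6 along gives C (220.2 Ma); the excerpt puts that inside the Triassic, 251.902–201.4 Ma.
Next in line is E (2.25 Ma), and 220.2 − 2.25 = 217.95 Myr.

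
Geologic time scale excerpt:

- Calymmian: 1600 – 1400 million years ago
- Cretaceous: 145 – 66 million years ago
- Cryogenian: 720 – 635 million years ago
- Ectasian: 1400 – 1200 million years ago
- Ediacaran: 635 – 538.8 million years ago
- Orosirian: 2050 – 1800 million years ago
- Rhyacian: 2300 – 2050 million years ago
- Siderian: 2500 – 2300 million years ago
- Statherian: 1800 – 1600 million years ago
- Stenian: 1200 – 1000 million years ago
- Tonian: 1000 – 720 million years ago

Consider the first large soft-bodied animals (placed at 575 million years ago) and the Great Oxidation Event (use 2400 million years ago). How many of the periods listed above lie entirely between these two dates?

8

2400 Ma sits inside the Siderian (2500–2300) and 575 Ma inside the Ediacaran (635–538.8); neither of those is wholly between the two dates.
The listed periods lying completely between them are Rhyacian, Orosirian, Statherian, Calymmian, Ectasian, Stenian, Tonian, Cryogenian — 8 in all.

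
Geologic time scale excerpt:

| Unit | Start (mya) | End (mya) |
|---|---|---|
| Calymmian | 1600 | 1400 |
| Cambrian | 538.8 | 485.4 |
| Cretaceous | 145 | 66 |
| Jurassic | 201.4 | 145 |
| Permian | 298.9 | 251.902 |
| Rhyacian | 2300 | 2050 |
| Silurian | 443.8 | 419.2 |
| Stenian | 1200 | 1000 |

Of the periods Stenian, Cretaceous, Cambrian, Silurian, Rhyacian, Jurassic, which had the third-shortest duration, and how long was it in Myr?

Jurassic, 56.4 million years

Durations: Stenian 200; Cretaceous 79; Cambrian 53.4; Silurian 24.6; Rhyacian 250; Jurassic 56.4 Myr.
Sorted shortest-first: Silurian (24.6), Cambrian (53.4), Jurassic (56.4), Cretaceous (79), Stenian (200), Rhyacian (250).
The third shortest is Jurassic at 56.4 Myr.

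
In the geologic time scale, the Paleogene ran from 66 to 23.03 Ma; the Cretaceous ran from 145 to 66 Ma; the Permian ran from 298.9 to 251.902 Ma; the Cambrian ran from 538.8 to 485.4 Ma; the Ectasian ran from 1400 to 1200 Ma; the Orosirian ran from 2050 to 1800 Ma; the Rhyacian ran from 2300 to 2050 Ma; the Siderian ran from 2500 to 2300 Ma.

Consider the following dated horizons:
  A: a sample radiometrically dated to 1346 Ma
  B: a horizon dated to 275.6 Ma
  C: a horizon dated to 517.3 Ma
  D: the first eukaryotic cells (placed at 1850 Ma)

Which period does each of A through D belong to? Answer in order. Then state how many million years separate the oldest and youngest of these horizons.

A: 1346 Ma lies in 1400–1200 Ma, so Ectasian.
B: 275.6 Ma lies in 298.9–251.902 Ma, so Permian.
C: 517.3 Ma lies in 538.8–485.4 Ma, so Cambrian.
D: 1850 Ma lies in 2050–1800 Ma, so Orosirian.
Oldest = 1850 Ma, youngest = 275.6 Ma → span 1574.4 Myr.

A — Ectasian; B — Permian; C — Cambrian; D — Orosirian; span 1574.4 million years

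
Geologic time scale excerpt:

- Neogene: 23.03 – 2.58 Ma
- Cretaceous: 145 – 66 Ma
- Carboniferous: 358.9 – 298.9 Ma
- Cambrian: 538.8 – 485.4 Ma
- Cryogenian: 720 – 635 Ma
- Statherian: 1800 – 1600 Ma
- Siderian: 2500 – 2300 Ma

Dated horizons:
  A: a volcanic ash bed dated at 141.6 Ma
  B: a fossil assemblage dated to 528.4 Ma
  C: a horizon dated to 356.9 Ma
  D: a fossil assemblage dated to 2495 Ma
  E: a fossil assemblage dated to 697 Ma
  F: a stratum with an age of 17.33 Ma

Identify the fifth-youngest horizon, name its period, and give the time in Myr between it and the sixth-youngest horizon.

Smaller Ma means younger, so youngest first: F 17.33 < A 141.6 < C 356.9 < B 528.4 < E 697 < D 2495.
Counting 5 along gives E (697 Ma); the excerpt puts that inside the Cryogenian, 720–635 Ma.
Next in line is D (2495 Ma), and 2495 − 697 = 1798 Myr.

E, in the Cryogenian; 1798 million years to D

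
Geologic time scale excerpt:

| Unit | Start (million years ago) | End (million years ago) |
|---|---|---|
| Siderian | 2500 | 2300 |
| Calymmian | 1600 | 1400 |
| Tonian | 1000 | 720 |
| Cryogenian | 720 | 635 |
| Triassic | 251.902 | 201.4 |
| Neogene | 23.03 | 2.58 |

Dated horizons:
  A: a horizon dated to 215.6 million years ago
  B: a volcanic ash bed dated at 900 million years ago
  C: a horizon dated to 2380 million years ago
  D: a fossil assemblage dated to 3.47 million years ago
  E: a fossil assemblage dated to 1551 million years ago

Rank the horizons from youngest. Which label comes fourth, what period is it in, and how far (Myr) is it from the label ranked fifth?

E, in the Calymmian; 829 million years to C

Sorted youngest-first by Ma: D (3.47), A (215.6), B (900), E (1551), C (2380).
The fourth youngest is E at 1551 Ma, which lies in 1600–1400 Ma: the Calymmian.
The fifth youngest is C at 2380 Ma; separation = |1551 − 2380| = 829 Myr.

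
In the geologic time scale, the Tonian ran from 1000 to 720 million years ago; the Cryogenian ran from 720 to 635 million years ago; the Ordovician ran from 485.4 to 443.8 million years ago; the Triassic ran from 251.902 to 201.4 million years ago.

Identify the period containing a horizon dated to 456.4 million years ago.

Ordovician

456.4 Ma lies between 485.4 and 443.8 Ma, so it falls in the Ordovician.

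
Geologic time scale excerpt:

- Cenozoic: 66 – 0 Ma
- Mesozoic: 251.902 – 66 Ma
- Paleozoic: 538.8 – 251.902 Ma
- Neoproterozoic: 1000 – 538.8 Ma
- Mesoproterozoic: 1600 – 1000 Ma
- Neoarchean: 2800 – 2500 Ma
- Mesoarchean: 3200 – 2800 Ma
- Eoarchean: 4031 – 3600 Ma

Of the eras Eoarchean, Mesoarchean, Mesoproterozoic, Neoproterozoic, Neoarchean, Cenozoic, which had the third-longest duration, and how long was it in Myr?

Eoarchean, 431 million years

Durations: Eoarchean 431; Mesoarchean 400; Mesoproterozoic 600; Neoproterozoic 461.2; Neoarchean 300; Cenozoic 66 Myr.
Sorted longest-first: Mesoproterozoic (600), Neoproterozoic (461.2), Eoarchean (431), Mesoarchean (400), Neoarchean (300), Cenozoic (66).
The third longest is Eoarchean at 431 Myr.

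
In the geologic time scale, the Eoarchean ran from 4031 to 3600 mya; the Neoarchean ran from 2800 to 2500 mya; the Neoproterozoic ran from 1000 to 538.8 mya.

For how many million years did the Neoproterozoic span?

1000 − 538.8 = 461.2 million years.

461.2 million years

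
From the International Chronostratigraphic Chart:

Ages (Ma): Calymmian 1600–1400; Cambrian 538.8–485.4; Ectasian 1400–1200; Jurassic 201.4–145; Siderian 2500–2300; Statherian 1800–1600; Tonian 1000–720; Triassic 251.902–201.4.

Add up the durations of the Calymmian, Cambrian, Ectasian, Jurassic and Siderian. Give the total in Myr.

709.8 million years

Each duration: Calymmian = 200; Cambrian = 53.4; Ectasian = 200; Jurassic = 56.4; Siderian = 200.
Sum: 200 + 53.4 + 200 + 56.4 + 200 = 709.8 Myr.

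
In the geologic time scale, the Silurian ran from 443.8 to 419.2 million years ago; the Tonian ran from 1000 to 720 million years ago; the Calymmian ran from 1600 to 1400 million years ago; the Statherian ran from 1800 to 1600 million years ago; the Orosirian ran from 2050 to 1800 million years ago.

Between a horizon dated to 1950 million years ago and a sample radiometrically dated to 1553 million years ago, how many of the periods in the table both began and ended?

1950 Ma sits inside the Orosirian (2050–1800) and 1553 Ma inside the Calymmian (1600–1400); neither of those is wholly between the two dates.
The listed periods lying completely between them are Statherian — 1 in all.

1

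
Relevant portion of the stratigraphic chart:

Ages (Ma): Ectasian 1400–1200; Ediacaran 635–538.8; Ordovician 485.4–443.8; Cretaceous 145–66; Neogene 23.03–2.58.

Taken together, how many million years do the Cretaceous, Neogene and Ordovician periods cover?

Each duration: Cretaceous = 79; Neogene = 20.45; Ordovician = 41.6.
Sum: 79 + 20.45 + 41.6 = 141.05 Myr.

141.05 million years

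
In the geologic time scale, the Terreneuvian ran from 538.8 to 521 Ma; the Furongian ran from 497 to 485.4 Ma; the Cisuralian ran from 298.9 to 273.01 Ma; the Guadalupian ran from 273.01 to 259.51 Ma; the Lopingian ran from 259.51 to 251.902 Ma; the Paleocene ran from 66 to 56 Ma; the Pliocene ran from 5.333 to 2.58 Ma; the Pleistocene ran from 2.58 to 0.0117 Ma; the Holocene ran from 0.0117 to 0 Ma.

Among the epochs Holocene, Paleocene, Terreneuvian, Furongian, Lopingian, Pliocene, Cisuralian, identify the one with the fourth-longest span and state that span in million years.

Durations: Holocene 0.0117; Paleocene 10; Terreneuvian 17.8; Furongian 11.6; Lopingian 7.608; Pliocene 2.753; Cisuralian 25.89 Myr.
Sorted longest-first: Cisuralian (25.89), Terreneuvian (17.8), Furongian (11.6), Paleocene (10), Lopingian (7.608), Pliocene (2.753), Holocene (0.0117).
The fourth longest is Paleocene at 10 Myr.

Paleocene, 10 million years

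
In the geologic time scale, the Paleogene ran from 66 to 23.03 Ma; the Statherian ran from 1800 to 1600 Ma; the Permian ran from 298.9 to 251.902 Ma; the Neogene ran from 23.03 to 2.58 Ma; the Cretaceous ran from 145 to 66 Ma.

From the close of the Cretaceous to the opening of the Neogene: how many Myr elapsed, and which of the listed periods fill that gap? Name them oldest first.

42.97 million years; Paleogene

End of Cretaceous = 66 Ma; start of Neogene = 23.03 Ma.
Gap = 66 − 23.03 = 42.97 Myr.
Periods wholly inside 66–23.03 Ma: Paleogene (66–23.03).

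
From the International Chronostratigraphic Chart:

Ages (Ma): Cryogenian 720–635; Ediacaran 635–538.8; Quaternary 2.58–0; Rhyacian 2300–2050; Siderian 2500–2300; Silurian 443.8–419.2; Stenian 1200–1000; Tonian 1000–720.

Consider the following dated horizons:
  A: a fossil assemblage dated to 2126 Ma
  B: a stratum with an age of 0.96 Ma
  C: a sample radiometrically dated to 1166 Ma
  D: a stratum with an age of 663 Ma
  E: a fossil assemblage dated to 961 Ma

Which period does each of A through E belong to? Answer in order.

Match each age against the start–end ranges in the excerpt: A = 2126 Ma → Rhyacian (2300–2050); B = 0.96 Ma → Quaternary (2.58–0); C = 1166 Ma → Stenian (1200–1000); D = 663 Ma → Cryogenian (720–635); E = 961 Ma → Tonian (1000–720).

A — Rhyacian; B — Quaternary; C — Stenian; D — Cryogenian; E — Tonian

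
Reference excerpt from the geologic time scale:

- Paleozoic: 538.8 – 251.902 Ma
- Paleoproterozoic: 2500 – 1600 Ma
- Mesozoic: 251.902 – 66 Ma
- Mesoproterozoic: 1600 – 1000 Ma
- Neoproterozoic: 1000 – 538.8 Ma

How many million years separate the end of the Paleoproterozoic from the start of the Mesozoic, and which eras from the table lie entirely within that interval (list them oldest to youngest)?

1348.098 million years; Mesoproterozoic, Neoproterozoic, Paleozoic

The Paleoproterozoic closes at 1600 Ma and the Mesozoic opens at 251.902 Ma, so the interval is 1600 − 251.902 = 1348.098 Myr.
An era fits inside if it starts at or after 1600 Ma and ends at or before 251.902 Ma; oldest first that gives Mesoproterozoic, Neoproterozoic, Paleozoic.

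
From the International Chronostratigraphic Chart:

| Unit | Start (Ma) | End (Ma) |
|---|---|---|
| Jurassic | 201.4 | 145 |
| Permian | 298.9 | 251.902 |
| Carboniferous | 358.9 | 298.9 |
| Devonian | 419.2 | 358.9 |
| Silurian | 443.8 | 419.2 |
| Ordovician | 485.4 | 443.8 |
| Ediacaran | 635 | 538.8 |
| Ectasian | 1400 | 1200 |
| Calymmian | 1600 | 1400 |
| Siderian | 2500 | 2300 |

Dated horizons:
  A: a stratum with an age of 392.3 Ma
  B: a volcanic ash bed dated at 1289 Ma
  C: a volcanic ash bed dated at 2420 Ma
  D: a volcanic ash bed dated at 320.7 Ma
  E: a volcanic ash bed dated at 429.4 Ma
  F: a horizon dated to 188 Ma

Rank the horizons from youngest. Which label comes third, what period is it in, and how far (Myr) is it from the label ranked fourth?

Sorted youngest-first by Ma: F (188), D (320.7), A (392.3), E (429.4), B (1289), C (2420).
The third youngest is A at 392.3 Ma, which lies in 419.2–358.9 Ma: the Devonian.
The fourth youngest is E at 429.4 Ma; separation = |392.3 − 429.4| = 37.1 Myr.

A, in the Devonian; 37.1 million years to E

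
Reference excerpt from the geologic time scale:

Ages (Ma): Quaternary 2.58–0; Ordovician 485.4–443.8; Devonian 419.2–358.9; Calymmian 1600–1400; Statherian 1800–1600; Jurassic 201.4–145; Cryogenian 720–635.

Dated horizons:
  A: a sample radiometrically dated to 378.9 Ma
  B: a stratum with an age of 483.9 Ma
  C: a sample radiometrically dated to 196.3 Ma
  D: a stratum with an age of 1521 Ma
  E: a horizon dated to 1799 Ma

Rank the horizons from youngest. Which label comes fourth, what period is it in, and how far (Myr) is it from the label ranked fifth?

D, in the Calymmian; 278 million years to E

Sorted youngest-first by Ma: C (196.3), A (378.9), B (483.9), D (1521), E (1799).
The fourth youngest is D at 1521 Ma, which lies in 1600–1400 Ma: the Calymmian.
The fifth youngest is E at 1799 Ma; separation = |1521 − 1799| = 278 Myr.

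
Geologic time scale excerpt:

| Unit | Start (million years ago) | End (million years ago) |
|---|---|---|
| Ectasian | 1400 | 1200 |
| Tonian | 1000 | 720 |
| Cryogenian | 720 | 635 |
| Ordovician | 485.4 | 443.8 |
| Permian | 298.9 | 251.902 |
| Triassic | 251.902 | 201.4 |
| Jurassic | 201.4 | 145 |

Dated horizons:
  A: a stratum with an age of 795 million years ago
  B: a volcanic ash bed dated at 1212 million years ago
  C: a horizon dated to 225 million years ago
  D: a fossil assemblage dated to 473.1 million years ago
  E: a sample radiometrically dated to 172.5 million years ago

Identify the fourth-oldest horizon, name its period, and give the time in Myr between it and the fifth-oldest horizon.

Sorted oldest-first by Ma: B (1212), A (795), D (473.1), C (225), E (172.5).
The fourth oldest is C at 225 Ma, which lies in 251.902–201.4 Ma: the Triassic.
The fifth oldest is E at 172.5 Ma; separation = |225 − 172.5| = 52.5 Myr.

C, in the Triassic; 52.5 million years to E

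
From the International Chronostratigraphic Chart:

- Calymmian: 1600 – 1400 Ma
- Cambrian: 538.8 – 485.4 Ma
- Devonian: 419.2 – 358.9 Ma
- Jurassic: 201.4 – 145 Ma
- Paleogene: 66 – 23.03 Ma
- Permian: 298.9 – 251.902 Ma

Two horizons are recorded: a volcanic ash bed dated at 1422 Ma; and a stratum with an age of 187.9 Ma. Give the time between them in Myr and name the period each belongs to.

Elapsed time: 1422 − 187.9 = 1234.1 Myr.
1422 Ma lies within 1600–1400 Ma: Calymmian.
187.9 Ma lies within 201.4–145 Ma: Jurassic.

1234.1 million years apart; the first in the Calymmian, the second in the Jurassic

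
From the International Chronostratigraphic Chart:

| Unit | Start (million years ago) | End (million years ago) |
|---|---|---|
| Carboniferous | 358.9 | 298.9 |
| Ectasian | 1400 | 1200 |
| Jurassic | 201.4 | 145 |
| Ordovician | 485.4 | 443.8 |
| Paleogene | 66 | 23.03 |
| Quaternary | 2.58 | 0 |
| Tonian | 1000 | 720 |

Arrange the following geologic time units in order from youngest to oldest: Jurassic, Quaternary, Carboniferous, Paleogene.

Read off each span (Ma): Jurassic 201.4–145; Quaternary 2.58–0; Carboniferous 358.9–298.9; Paleogene 66–23.03.
Larger Ma is older, so oldest→youngest is Carboniferous, Jurassic, Paleogene, Quaternary; reverse it for youngest→oldest.

Quaternary, then Paleogene, then Jurassic, then Carboniferous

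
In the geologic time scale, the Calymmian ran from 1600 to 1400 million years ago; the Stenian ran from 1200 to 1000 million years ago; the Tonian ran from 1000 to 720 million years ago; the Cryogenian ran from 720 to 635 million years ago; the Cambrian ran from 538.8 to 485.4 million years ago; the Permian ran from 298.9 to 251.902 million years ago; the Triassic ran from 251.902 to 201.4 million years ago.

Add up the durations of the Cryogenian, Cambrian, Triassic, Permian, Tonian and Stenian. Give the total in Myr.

715.9 million years

Duration is start − end for each: (720 − 635) + (538.8 − 485.4) + (251.902 − 201.4) + (298.9 − 251.902) + (1000 − 720) + (1200 − 1000).
That is 85 + 53.4 + 50.502 + 46.998 + 280 + 200, which totals 715.9 million years.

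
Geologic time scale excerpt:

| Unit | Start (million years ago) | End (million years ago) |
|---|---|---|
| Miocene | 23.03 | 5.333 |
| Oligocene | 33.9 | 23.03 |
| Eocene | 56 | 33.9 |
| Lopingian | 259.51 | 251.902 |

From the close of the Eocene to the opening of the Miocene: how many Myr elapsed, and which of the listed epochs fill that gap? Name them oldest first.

The Eocene closes at 33.9 Ma and the Miocene opens at 23.03 Ma, so the interval is 33.9 − 23.03 = 10.87 Myr.
An epoch fits inside if it starts at or after 33.9 Ma and ends at or before 23.03 Ma; oldest first that gives Oligocene.

10.87 million years; Oligocene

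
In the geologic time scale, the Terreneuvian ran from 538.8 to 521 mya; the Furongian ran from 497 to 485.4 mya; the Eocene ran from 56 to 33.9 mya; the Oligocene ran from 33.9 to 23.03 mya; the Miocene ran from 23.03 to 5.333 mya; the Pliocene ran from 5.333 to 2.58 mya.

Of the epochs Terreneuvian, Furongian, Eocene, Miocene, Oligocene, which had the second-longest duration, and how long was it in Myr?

Start − end for each: Terreneuvian 538.8 − 521 = 17.8; Furongian 497 − 485.4 = 11.6; Eocene 56 − 33.9 = 22.1; Miocene 23.03 − 5.333 = 17.697; Oligocene 33.9 − 23.03 = 10.87.
Ranking these from longest: Eocene > Terreneuvian > Miocene > Furongian > Oligocene.
Position 2 in that ranking is Terreneuvian, which lasted 17.8 Myr.

Terreneuvian, 17.8 million years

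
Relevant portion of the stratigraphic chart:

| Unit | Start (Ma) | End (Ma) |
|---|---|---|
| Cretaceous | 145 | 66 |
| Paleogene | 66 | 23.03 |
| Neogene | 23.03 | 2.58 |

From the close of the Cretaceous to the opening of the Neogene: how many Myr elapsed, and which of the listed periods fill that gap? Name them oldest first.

42.97 million years; Paleogene

End of Cretaceous = 66 Ma; start of Neogene = 23.03 Ma.
Gap = 66 − 23.03 = 42.97 Myr.
Periods wholly inside 66–23.03 Ma: Paleogene (66–23.03).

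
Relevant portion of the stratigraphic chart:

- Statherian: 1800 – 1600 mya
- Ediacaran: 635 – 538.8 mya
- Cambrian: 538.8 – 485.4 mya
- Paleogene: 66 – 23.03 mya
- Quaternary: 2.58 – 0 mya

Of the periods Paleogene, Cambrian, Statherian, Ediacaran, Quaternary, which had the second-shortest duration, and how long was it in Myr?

Durations: Paleogene 42.97; Cambrian 53.4; Statherian 200; Ediacaran 96.2; Quaternary 2.58 Myr.
Sorted shortest-first: Quaternary (2.58), Paleogene (42.97), Cambrian (53.4), Ediacaran (96.2), Statherian (200).
The second shortest is Paleogene at 42.97 Myr.

Paleogene, 42.97 million years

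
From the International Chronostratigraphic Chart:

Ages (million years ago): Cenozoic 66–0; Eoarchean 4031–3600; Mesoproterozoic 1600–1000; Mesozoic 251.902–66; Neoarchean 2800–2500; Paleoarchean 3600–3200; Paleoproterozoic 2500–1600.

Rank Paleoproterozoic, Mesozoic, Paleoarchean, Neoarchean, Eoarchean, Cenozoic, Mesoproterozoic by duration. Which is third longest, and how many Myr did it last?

Eoarchean, 431 million years

Start − end for each: Paleoproterozoic 2500 − 1600 = 900; Mesozoic 251.902 − 66 = 185.902; Paleoarchean 3600 − 3200 = 400; Neoarchean 2800 − 2500 = 300; Eoarchean 4031 − 3600 = 431; Cenozoic 66 − 0 = 66; Mesoproterozoic 1600 − 1000 = 600.
Ranking these from longest: Paleoproterozoic > Mesoproterozoic > Eoarchean > Paleoarchean > Neoarchean > Mesozoic > Cenozoic.
Position 3 in that ranking is Eoarchean, which lasted 431 Myr.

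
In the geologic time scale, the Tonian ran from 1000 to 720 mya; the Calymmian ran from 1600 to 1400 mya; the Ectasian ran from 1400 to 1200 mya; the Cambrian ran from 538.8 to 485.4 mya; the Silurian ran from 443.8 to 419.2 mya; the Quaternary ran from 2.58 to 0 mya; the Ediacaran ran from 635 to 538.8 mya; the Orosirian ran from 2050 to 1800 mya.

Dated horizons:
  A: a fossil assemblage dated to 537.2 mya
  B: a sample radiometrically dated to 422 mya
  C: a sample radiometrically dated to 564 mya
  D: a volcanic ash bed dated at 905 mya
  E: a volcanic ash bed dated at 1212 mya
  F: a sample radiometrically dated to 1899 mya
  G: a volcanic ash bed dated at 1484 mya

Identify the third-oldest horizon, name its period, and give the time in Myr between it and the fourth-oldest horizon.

Larger Ma means older, so oldest first: F 1899 > G 1484 > E 1212 > D 905 > C 564 > A 537.2 > B 422.
Counting 3 along gives E (1212 Ma); the excerpt puts that inside the Ectasian, 1400–1200 Ma.
Next in line is D (905 Ma), and 1212 − 905 = 307 Myr.

E, in the Ectasian; 307 million years to D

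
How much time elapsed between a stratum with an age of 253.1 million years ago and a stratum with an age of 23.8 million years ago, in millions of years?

229.3 million years

253.1 − 23.8 = 229.3 million years.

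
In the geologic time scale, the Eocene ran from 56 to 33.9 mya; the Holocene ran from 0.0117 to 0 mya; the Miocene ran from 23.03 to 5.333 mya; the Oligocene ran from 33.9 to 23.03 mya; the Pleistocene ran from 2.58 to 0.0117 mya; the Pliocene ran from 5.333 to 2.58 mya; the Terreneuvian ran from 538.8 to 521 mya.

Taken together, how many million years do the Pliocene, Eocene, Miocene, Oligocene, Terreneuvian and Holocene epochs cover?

71.2317 million years

Each duration: Pliocene = 2.753; Eocene = 22.1; Miocene = 17.697; Oligocene = 10.87; Terreneuvian = 17.8; Holocene = 0.0117.
Sum: 2.753 + 22.1 + 17.697 + 10.87 + 17.8 + 0.0117 = 71.2317 Myr.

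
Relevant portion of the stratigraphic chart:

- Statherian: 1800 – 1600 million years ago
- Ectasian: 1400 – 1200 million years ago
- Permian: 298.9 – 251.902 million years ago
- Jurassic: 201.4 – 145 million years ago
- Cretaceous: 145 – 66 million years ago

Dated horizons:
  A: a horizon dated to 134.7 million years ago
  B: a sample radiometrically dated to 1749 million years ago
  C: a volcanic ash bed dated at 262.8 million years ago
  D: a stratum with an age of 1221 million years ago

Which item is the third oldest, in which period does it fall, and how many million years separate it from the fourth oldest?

C, in the Permian; 128.1 million years to A

Sorted oldest-first by Ma: B (1749), D (1221), C (262.8), A (134.7).
The third oldest is C at 262.8 Ma, which lies in 298.9–251.902 Ma: the Permian.
The fourth oldest is A at 134.7 Ma; separation = |262.8 − 134.7| = 128.1 Myr.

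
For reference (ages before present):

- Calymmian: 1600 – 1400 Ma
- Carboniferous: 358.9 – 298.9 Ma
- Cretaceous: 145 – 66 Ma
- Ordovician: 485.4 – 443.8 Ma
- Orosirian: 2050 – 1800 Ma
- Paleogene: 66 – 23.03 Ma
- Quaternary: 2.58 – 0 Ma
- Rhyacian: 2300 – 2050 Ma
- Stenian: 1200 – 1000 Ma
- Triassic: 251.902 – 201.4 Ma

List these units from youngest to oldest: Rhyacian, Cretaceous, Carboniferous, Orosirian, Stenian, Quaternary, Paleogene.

The oldest of these is Rhyacian (starts 2300 Ma) and the youngest is Quaternary (ends 0 Ma).
In between, by decreasing start age: Orosirian (2050), Stenian (1200), Carboniferous (358.9), Cretaceous (145), Paleogene (66).
Listing youngest first means reversing that sequence.

Quaternary, Paleogene, Cretaceous, Carboniferous, Stenian, Orosirian, Rhyacian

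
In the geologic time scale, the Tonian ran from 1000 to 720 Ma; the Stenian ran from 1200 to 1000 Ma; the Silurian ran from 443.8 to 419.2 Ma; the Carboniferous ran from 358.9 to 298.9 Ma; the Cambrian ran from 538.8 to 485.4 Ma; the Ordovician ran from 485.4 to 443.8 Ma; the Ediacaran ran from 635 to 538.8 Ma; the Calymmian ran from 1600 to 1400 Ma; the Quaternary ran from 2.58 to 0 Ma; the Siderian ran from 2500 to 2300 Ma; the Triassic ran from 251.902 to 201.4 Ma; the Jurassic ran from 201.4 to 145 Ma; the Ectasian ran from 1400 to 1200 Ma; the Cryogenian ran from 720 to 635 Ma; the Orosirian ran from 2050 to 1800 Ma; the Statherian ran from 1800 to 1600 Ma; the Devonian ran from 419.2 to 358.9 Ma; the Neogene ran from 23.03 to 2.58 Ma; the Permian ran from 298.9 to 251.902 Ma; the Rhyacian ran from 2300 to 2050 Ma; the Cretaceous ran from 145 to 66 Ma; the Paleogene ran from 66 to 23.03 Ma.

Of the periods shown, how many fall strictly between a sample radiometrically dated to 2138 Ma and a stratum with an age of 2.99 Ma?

2138 Ma sits inside the Rhyacian (2300–2050) and 2.99 Ma inside the Neogene (23.03–2.58); neither of those is wholly between the two dates.
The listed periods lying completely between them are Orosirian, Statherian, Calymmian, Ectasian, Stenian, Tonian, Cryogenian, Ediacaran, Cambrian, Ordovician, Silurian, Devonian, Carboniferous, Permian, Triassic, Jurassic, Cretaceous, Paleogene — 18 in all.

18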